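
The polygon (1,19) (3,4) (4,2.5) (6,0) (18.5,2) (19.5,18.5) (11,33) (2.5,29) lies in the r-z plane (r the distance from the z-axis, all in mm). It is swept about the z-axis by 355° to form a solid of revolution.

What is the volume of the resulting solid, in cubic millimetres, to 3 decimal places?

Volume = 28990.188 mm³

Profile (r,z), 8 vertices: (1,19) (3,4) (4,2.5) (6,0) (18.5,2) (19.5,18.5) (11,33) (2.5,29)
edge 0: (1,19)→(3,4)  cross = 1·4 − 3·19 = -53.0000; (r_i+r_j)·cross = 4·-53.0000 = -212.0000
edge 1: (3,4)→(4,2.5)  cross = 3·2.5 − 4·4 = -8.5000; (r_i+r_j)·cross = 7·-8.5000 = -59.5000
edge 2: (4,2.5)→(6,0)  cross = 4·0 − 6·2.5 = -15.0000; (r_i+r_j)·cross = 10·-15.0000 = -150.0000
edge 3: (6,0)→(18.5,2)  cross = 6·2 − 18.5·0 = 12.0000; (r_i+r_j)·cross = 24.5·12.0000 = 294.0000
edge 4: (18.5,2)→(19.5,18.5)  cross = 18.5·18.5 − 19.5·2 = 303.2500; (r_i+r_j)·cross = 38·303.2500 = 11523.5000
edge 5: (19.5,18.5)→(11,33)  cross = 19.5·33 − 11·18.5 = 440.0000; (r_i+r_j)·cross = 30.5·440.0000 = 13420.0000
edge 6: (11,33)→(2.5,29)  cross = 11·29 − 2.5·33 = 236.5000; (r_i+r_j)·cross = 13.5·236.5000 = 3192.7500
edge 7: (2.5,29)→(1,19)  cross = 2.5·19 − 1·29 = 18.5000; (r_i+r_j)·cross = 3.5·18.5000 = 64.7500
Σcross = 933.7500 → A = |Σcross|/2 = 466.8750 mm²
Σ(r_i+r_j)·cross = 28073.5000 → first moment M = |Σ|/6 = 4678.9167
R_c = M/A = 4678.9167/466.8750 = 10.0218 mm
θ = 355° = 6.195919 rad
V = θ·R_c·A = 6.195919·10.0218·466.8750 = 28990.188 mm³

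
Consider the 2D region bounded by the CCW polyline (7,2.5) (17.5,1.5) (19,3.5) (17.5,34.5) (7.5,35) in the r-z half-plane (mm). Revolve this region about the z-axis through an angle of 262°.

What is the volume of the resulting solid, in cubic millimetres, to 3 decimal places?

Volume = 21060.620 mm³

Profile (r,z), 5 vertices: (7,2.5) (17.5,1.5) (19,3.5) (17.5,34.5) (7.5,35)
edge 0: (7,2.5)→(17.5,1.5)  cross = 7·1.5 − 17.5·2.5 = -33.2500; (r_i+r_j)·cross = 24.5·-33.2500 = -814.6250
edge 1: (17.5,1.5)→(19,3.5)  cross = 17.5·3.5 − 19·1.5 = 32.7500; (r_i+r_j)·cross = 36.5·32.7500 = 1195.3750
edge 2: (19,3.5)→(17.5,34.5)  cross = 19·34.5 − 17.5·3.5 = 594.2500; (r_i+r_j)·cross = 36.5·594.2500 = 21690.1250
edge 3: (17.5,34.5)→(7.5,35)  cross = 17.5·35 − 7.5·34.5 = 353.7500; (r_i+r_j)·cross = 25·353.7500 = 8843.7500
edge 4: (7.5,35)→(7,2.5)  cross = 7.5·2.5 − 7·35 = -226.2500; (r_i+r_j)·cross = 14.5·-226.2500 = -3280.6250
Σcross = 721.2500 → A = |Σcross|/2 = 360.6250 mm²
Σ(r_i+r_j)·cross = 27634.0000 → first moment M = |Σ|/6 = 4605.6667
R_c = M/A = 4605.6667/360.6250 = 12.7713 mm
θ = 262° = 4.572763 rad
V = θ·R_c·A = 4.572763·12.7713·360.6250 = 21060.620 mm³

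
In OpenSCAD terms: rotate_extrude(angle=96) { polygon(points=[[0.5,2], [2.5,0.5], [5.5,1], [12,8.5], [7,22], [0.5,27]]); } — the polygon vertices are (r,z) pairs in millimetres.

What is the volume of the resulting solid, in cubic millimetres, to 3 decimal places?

Profile (r,z), 6 vertices: (0.5,2) (2.5,0.5) (5.5,1) (12,8.5) (7,22) (0.5,27)
edge 0: (0.5,2)→(2.5,0.5)  cross = 0.5·0.5 − 2.5·2 = -4.7500; (r_i+r_j)·cross = 3·-4.7500 = -14.2500
edge 1: (2.5,0.5)→(5.5,1)  cross = 2.5·1 − 5.5·0.5 = -0.2500; (r_i+r_j)·cross = 8·-0.2500 = -2.0000
edge 2: (5.5,1)→(12,8.5)  cross = 5.5·8.5 − 12·1 = 34.7500; (r_i+r_j)·cross = 17.5·34.7500 = 608.1250
edge 3: (12,8.5)→(7,22)  cross = 12·22 − 7·8.5 = 204.5000; (r_i+r_j)·cross = 19·204.5000 = 3885.5000
edge 4: (7,22)→(0.5,27)  cross = 7·27 − 0.5·22 = 178.0000; (r_i+r_j)·cross = 7.5·178.0000 = 1335.0000
edge 5: (0.5,27)→(0.5,2)  cross = 0.5·2 − 0.5·27 = -12.5000; (r_i+r_j)·cross = 1·-12.5000 = -12.5000
Σcross = 399.7500 → A = |Σcross|/2 = 199.8750 mm²
Σ(r_i+r_j)·cross = 5799.8750 → first moment M = |Σ|/6 = 966.6458
R_c = M/A = 966.6458/199.8750 = 4.8363 mm
θ = 96° = 1.675516 rad
V = θ·R_c·A = 1.675516·4.8363·199.8750 = 1619.631 mm³

Volume = 1619.631 mm³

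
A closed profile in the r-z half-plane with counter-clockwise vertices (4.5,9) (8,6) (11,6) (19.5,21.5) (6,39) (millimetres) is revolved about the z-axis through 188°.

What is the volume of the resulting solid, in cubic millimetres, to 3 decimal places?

Volume = 9607.272 mm³

Profile (r,z), 5 vertices: (4.5,9) (8,6) (11,6) (19.5,21.5) (6,39)
edge 0: (4.5,9)→(8,6)  cross = 4.5·6 − 8·9 = -45.0000; (r_i+r_j)·cross = 12.5·-45.0000 = -562.5000
edge 1: (8,6)→(11,6)  cross = 8·6 − 11·6 = -18.0000; (r_i+r_j)·cross = 19·-18.0000 = -342.0000
edge 2: (11,6)→(19.5,21.5)  cross = 11·21.5 − 19.5·6 = 119.5000; (r_i+r_j)·cross = 30.5·119.5000 = 3644.7500
edge 3: (19.5,21.5)→(6,39)  cross = 19.5·39 − 6·21.5 = 631.5000; (r_i+r_j)·cross = 25.5·631.5000 = 16103.2500
edge 4: (6,39)→(4.5,9)  cross = 6·9 − 4.5·39 = -121.5000; (r_i+r_j)·cross = 10.5·-121.5000 = -1275.7500
Σcross = 566.5000 → A = |Σcross|/2 = 283.2500 mm²
Σ(r_i+r_j)·cross = 17567.7500 → first moment M = |Σ|/6 = 2927.9583
R_c = M/A = 2927.9583/283.2500 = 10.3370 mm
θ = 188° = 3.281219 rad
V = θ·R_c·A = 3.281219·10.3370·283.2500 = 9607.272 mm³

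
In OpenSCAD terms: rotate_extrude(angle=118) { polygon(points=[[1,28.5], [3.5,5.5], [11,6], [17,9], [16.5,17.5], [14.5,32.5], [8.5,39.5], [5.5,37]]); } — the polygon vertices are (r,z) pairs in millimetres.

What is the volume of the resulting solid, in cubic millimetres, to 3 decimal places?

Profile (r,z), 8 vertices: (1,28.5) (3.5,5.5) (11,6) (17,9) (16.5,17.5) (14.5,32.5) (8.5,39.5) (5.5,37)
edge 0: (1,28.5)→(3.5,5.5)  cross = 1·5.5 − 3.5·28.5 = -94.2500; (r_i+r_j)·cross = 4.5·-94.2500 = -424.1250
edge 1: (3.5,5.5)→(11,6)  cross = 3.5·6 − 11·5.5 = -39.5000; (r_i+r_j)·cross = 14.5·-39.5000 = -572.7500
edge 2: (11,6)→(17,9)  cross = 11·9 − 17·6 = -3.0000; (r_i+r_j)·cross = 28·-3.0000 = -84.0000
edge 3: (17,9)→(16.5,17.5)  cross = 17·17.5 − 16.5·9 = 149.0000; (r_i+r_j)·cross = 33.5·149.0000 = 4991.5000
edge 4: (16.5,17.5)→(14.5,32.5)  cross = 16.5·32.5 − 14.5·17.5 = 282.5000; (r_i+r_j)·cross = 31·282.5000 = 8757.5000
edge 5: (14.5,32.5)→(8.5,39.5)  cross = 14.5·39.5 − 8.5·32.5 = 296.5000; (r_i+r_j)·cross = 23·296.5000 = 6819.5000
edge 6: (8.5,39.5)→(5.5,37)  cross = 8.5·37 − 5.5·39.5 = 97.2500; (r_i+r_j)·cross = 14·97.2500 = 1361.5000
edge 7: (5.5,37)→(1,28.5)  cross = 5.5·28.5 − 1·37 = 119.7500; (r_i+r_j)·cross = 6.5·119.7500 = 778.3750
Σcross = 808.2500 → A = |Σcross|/2 = 404.1250 mm²
Σ(r_i+r_j)·cross = 21627.5000 → first moment M = |Σ|/6 = 3604.5833
R_c = M/A = 3604.5833/404.1250 = 8.9195 mm
θ = 118° = 2.059489 rad
V = θ·R_c·A = 2.059489·8.9195·404.1250 = 7423.598 mm³

Volume = 7423.598 mm³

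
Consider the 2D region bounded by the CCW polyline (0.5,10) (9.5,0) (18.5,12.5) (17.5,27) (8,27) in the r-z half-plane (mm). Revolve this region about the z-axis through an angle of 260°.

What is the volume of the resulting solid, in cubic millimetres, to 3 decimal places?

Volume = 14814.587 mm³

Profile (r,z), 5 vertices: (0.5,10) (9.5,0) (18.5,12.5) (17.5,27) (8,27)
edge 0: (0.5,10)→(9.5,0)  cross = 0.5·0 − 9.5·10 = -95.0000; (r_i+r_j)·cross = 10·-95.0000 = -950.0000
edge 1: (9.5,0)→(18.5,12.5)  cross = 9.5·12.5 − 18.5·0 = 118.7500; (r_i+r_j)·cross = 28·118.7500 = 3325.0000
edge 2: (18.5,12.5)→(17.5,27)  cross = 18.5·27 − 17.5·12.5 = 280.7500; (r_i+r_j)·cross = 36·280.7500 = 10107.0000
edge 3: (17.5,27)→(8,27)  cross = 17.5·27 − 8·27 = 256.5000; (r_i+r_j)·cross = 25.5·256.5000 = 6540.7500
edge 4: (8,27)→(0.5,10)  cross = 8·10 − 0.5·27 = 66.5000; (r_i+r_j)·cross = 8.5·66.5000 = 565.2500
Σcross = 627.5000 → A = |Σcross|/2 = 313.7500 mm²
Σ(r_i+r_j)·cross = 19588.0000 → first moment M = |Σ|/6 = 3264.6667
R_c = M/A = 3264.6667/313.7500 = 10.4053 mm
θ = 260° = 4.537856 rad
V = θ·R_c·A = 4.537856·10.4053·313.7500 = 14814.587 mm³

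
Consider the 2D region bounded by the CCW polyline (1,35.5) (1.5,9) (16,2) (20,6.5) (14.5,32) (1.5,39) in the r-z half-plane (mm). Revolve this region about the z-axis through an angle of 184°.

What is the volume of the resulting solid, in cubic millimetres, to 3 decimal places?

Profile (r,z), 6 vertices: (1,35.5) (1.5,9) (16,2) (20,6.5) (14.5,32) (1.5,39)
edge 0: (1,35.5)→(1.5,9)  cross = 1·9 − 1.5·35.5 = -44.2500; (r_i+r_j)·cross = 2.5·-44.2500 = -110.6250
edge 1: (1.5,9)→(16,2)  cross = 1.5·2 − 16·9 = -141.0000; (r_i+r_j)·cross = 17.5·-141.0000 = -2467.5000
edge 2: (16,2)→(20,6.5)  cross = 16·6.5 − 20·2 = 64.0000; (r_i+r_j)·cross = 36·64.0000 = 2304.0000
edge 3: (20,6.5)→(14.5,32)  cross = 20·32 − 14.5·6.5 = 545.7500; (r_i+r_j)·cross = 34.5·545.7500 = 18828.3750
edge 4: (14.5,32)→(1.5,39)  cross = 14.5·39 − 1.5·32 = 517.5000; (r_i+r_j)·cross = 16·517.5000 = 8280.0000
edge 5: (1.5,39)→(1,35.5)  cross = 1.5·35.5 − 1·39 = 14.2500; (r_i+r_j)·cross = 2.5·14.2500 = 35.6250
Σcross = 956.2500 → A = |Σcross|/2 = 478.1250 mm²
Σ(r_i+r_j)·cross = 26869.8750 → first moment M = |Σ|/6 = 4478.3125
R_c = M/A = 4478.3125/478.1250 = 9.3664 mm
θ = 184° = 3.211406 rad
V = θ·R_c·A = 3.211406·9.3664·478.1250 = 14381.679 mm³

Volume = 14381.679 mm³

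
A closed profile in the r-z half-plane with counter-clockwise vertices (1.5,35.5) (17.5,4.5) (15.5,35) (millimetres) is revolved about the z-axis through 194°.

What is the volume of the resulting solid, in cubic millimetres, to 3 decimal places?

Profile (r,z), 3 vertices: (1.5,35.5) (17.5,4.5) (15.5,35)
edge 0: (1.5,35.5)→(17.5,4.5)  cross = 1.5·4.5 − 17.5·35.5 = -614.5000; (r_i+r_j)·cross = 19·-614.5000 = -11675.5000
edge 1: (17.5,4.5)→(15.5,35)  cross = 17.5·35 − 15.5·4.5 = 542.7500; (r_i+r_j)·cross = 33·542.7500 = 17910.7500
edge 2: (15.5,35)→(1.5,35.5)  cross = 15.5·35.5 − 1.5·35 = 497.7500; (r_i+r_j)·cross = 17·497.7500 = 8461.7500
Σcross = 426.0000 → A = |Σcross|/2 = 213.0000 mm²
Σ(r_i+r_j)·cross = 14697.0000 → first moment M = |Σ|/6 = 2449.5000
R_c = M/A = 2449.5000/213.0000 = 11.5000 mm
θ = 194° = 3.385939 rad
V = θ·R_c·A = 3.385939·11.5000·213.0000 = 8293.857 mm³

Volume = 8293.857 mm³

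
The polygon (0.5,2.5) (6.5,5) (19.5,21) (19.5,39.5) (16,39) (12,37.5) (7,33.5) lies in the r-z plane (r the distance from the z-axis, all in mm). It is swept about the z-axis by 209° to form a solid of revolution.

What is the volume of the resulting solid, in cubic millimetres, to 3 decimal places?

Volume = 15746.602 mm³

Profile (r,z), 7 vertices: (0.5,2.5) (6.5,5) (19.5,21) (19.5,39.5) (16,39) (12,37.5) (7,33.5)
edge 0: (0.5,2.5)→(6.5,5)  cross = 0.5·5 − 6.5·2.5 = -13.7500; (r_i+r_j)·cross = 7·-13.7500 = -96.2500
edge 1: (6.5,5)→(19.5,21)  cross = 6.5·21 − 19.5·5 = 39.0000; (r_i+r_j)·cross = 26·39.0000 = 1014.0000
edge 2: (19.5,21)→(19.5,39.5)  cross = 19.5·39.5 − 19.5·21 = 360.7500; (r_i+r_j)·cross = 39·360.7500 = 14069.2500
edge 3: (19.5,39.5)→(16,39)  cross = 19.5·39 − 16·39.5 = 128.5000; (r_i+r_j)·cross = 35.5·128.5000 = 4561.7500
edge 4: (16,39)→(12,37.5)  cross = 16·37.5 − 12·39 = 132.0000; (r_i+r_j)·cross = 28·132.0000 = 3696.0000
edge 5: (12,37.5)→(7,33.5)  cross = 12·33.5 − 7·37.5 = 139.5000; (r_i+r_j)·cross = 19·139.5000 = 2650.5000
edge 6: (7,33.5)→(0.5,2.5)  cross = 7·2.5 − 0.5·33.5 = 0.7500; (r_i+r_j)·cross = 7.5·0.7500 = 5.6250
Σcross = 786.7500 → A = |Σcross|/2 = 393.3750 mm²
Σ(r_i+r_j)·cross = 25900.8750 → first moment M = |Σ|/6 = 4316.8125
R_c = M/A = 4316.8125/393.3750 = 10.9738 mm
θ = 209° = 3.647738 rad
V = θ·R_c·A = 3.647738·10.9738·393.3750 = 15746.602 mm³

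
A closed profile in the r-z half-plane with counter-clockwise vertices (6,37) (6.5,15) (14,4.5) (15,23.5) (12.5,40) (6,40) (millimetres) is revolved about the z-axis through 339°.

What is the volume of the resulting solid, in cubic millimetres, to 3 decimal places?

Volume = 14804.238 mm³

Profile (r,z), 6 vertices: (6,37) (6.5,15) (14,4.5) (15,23.5) (12.5,40) (6,40)
edge 0: (6,37)→(6.5,15)  cross = 6·15 − 6.5·37 = -150.5000; (r_i+r_j)·cross = 12.5·-150.5000 = -1881.2500
edge 1: (6.5,15)→(14,4.5)  cross = 6.5·4.5 − 14·15 = -180.7500; (r_i+r_j)·cross = 20.5·-180.7500 = -3705.3750
edge 2: (14,4.5)→(15,23.5)  cross = 14·23.5 − 15·4.5 = 261.5000; (r_i+r_j)·cross = 29·261.5000 = 7583.5000
edge 3: (15,23.5)→(12.5,40)  cross = 15·40 − 12.5·23.5 = 306.2500; (r_i+r_j)·cross = 27.5·306.2500 = 8421.8750
edge 4: (12.5,40)→(6,40)  cross = 12.5·40 − 6·40 = 260.0000; (r_i+r_j)·cross = 18.5·260.0000 = 4810.0000
edge 5: (6,40)→(6,37)  cross = 6·37 − 6·40 = -18.0000; (r_i+r_j)·cross = 12·-18.0000 = -216.0000
Σcross = 478.5000 → A = |Σcross|/2 = 239.2500 mm²
Σ(r_i+r_j)·cross = 15012.7500 → first moment M = |Σ|/6 = 2502.1250
R_c = M/A = 2502.1250/239.2500 = 10.4582 mm
θ = 339° = 5.916666 rad
V = θ·R_c·A = 5.916666·10.4582·239.2500 = 14804.238 mm³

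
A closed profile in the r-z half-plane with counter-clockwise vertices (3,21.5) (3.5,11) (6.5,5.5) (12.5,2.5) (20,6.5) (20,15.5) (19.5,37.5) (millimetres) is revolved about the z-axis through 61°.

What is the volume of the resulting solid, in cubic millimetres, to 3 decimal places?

Volume = 5502.293 mm³

Profile (r,z), 7 vertices: (3,21.5) (3.5,11) (6.5,5.5) (12.5,2.5) (20,6.5) (20,15.5) (19.5,37.5)
edge 0: (3,21.5)→(3.5,11)  cross = 3·11 − 3.5·21.5 = -42.2500; (r_i+r_j)·cross = 6.5·-42.2500 = -274.6250
edge 1: (3.5,11)→(6.5,5.5)  cross = 3.5·5.5 − 6.5·11 = -52.2500; (r_i+r_j)·cross = 10·-52.2500 = -522.5000
edge 2: (6.5,5.5)→(12.5,2.5)  cross = 6.5·2.5 − 12.5·5.5 = -52.5000; (r_i+r_j)·cross = 19·-52.5000 = -997.5000
edge 3: (12.5,2.5)→(20,6.5)  cross = 12.5·6.5 − 20·2.5 = 31.2500; (r_i+r_j)·cross = 32.5·31.2500 = 1015.6250
edge 4: (20,6.5)→(20,15.5)  cross = 20·15.5 − 20·6.5 = 180.0000; (r_i+r_j)·cross = 40·180.0000 = 7200.0000
edge 5: (20,15.5)→(19.5,37.5)  cross = 20·37.5 − 19.5·15.5 = 447.7500; (r_i+r_j)·cross = 39.5·447.7500 = 17686.1250
edge 6: (19.5,37.5)→(3,21.5)  cross = 19.5·21.5 − 3·37.5 = 306.7500; (r_i+r_j)·cross = 22.5·306.7500 = 6901.8750
Σcross = 818.7500 → A = |Σcross|/2 = 409.3750 mm²
Σ(r_i+r_j)·cross = 31009.0000 → first moment M = |Σ|/6 = 5168.1667
R_c = M/A = 5168.1667/409.3750 = 12.6245 mm
θ = 61° = 1.064651 rad
V = θ·R_c·A = 1.064651·12.6245·409.3750 = 5502.293 mm³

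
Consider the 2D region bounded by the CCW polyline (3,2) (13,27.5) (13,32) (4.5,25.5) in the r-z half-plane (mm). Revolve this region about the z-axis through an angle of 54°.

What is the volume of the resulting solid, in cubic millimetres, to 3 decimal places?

Profile (r,z), 4 vertices: (3,2) (13,27.5) (13,32) (4.5,25.5)
edge 0: (3,2)→(13,27.5)  cross = 3·27.5 − 13·2 = 56.5000; (r_i+r_j)·cross = 16·56.5000 = 904.0000
edge 1: (13,27.5)→(13,32)  cross = 13·32 − 13·27.5 = 58.5000; (r_i+r_j)·cross = 26·58.5000 = 1521.0000
edge 2: (13,32)→(4.5,25.5)  cross = 13·25.5 − 4.5·32 = 187.5000; (r_i+r_j)·cross = 17.5·187.5000 = 3281.2500
edge 3: (4.5,25.5)→(3,2)  cross = 4.5·2 − 3·25.5 = -67.5000; (r_i+r_j)·cross = 7.5·-67.5000 = -506.2500
Σcross = 235.0000 → A = |Σcross|/2 = 117.5000 mm²
Σ(r_i+r_j)·cross = 5200.0000 → first moment M = |Σ|/6 = 866.6667
R_c = M/A = 866.6667/117.5000 = 7.3759 mm
θ = 54° = 0.942478 rad
V = θ·R_c·A = 0.942478·7.3759·117.5000 = 816.814 mm³

Volume = 816.814 mm³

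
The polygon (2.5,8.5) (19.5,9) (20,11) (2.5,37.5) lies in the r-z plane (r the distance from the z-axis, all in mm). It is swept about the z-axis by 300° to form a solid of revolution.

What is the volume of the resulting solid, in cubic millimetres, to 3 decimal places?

Volume = 12308.935 mm³

Profile (r,z), 4 vertices: (2.5,8.5) (19.5,9) (20,11) (2.5,37.5)
edge 0: (2.5,8.5)→(19.5,9)  cross = 2.5·9 − 19.5·8.5 = -143.2500; (r_i+r_j)·cross = 22·-143.2500 = -3151.5000
edge 1: (19.5,9)→(20,11)  cross = 19.5·11 − 20·9 = 34.5000; (r_i+r_j)·cross = 39.5·34.5000 = 1362.7500
edge 2: (20,11)→(2.5,37.5)  cross = 20·37.5 − 2.5·11 = 722.5000; (r_i+r_j)·cross = 22.5·722.5000 = 16256.2500
edge 3: (2.5,37.5)→(2.5,8.5)  cross = 2.5·8.5 − 2.5·37.5 = -72.5000; (r_i+r_j)·cross = 5·-72.5000 = -362.5000
Σcross = 541.2500 → A = |Σcross|/2 = 270.6250 mm²
Σ(r_i+r_j)·cross = 14105.0000 → first moment M = |Σ|/6 = 2350.8333
R_c = M/A = 2350.8333/270.6250 = 8.6867 mm
θ = 300° = 5.235988 rad
V = θ·R_c·A = 5.235988·8.6867·270.6250 = 12308.935 mm³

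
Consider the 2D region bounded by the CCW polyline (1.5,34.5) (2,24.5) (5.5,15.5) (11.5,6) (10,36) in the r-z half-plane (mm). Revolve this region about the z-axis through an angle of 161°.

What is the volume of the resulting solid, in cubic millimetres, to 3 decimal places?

Volume = 3558.020 mm³

Profile (r,z), 5 vertices: (1.5,34.5) (2,24.5) (5.5,15.5) (11.5,6) (10,36)
edge 0: (1.5,34.5)→(2,24.5)  cross = 1.5·24.5 − 2·34.5 = -32.2500; (r_i+r_j)·cross = 3.5·-32.2500 = -112.8750
edge 1: (2,24.5)→(5.5,15.5)  cross = 2·15.5 − 5.5·24.5 = -103.7500; (r_i+r_j)·cross = 7.5·-103.7500 = -778.1250
edge 2: (5.5,15.5)→(11.5,6)  cross = 5.5·6 − 11.5·15.5 = -145.2500; (r_i+r_j)·cross = 17·-145.2500 = -2469.2500
edge 3: (11.5,6)→(10,36)  cross = 11.5·36 − 10·6 = 354.0000; (r_i+r_j)·cross = 21.5·354.0000 = 7611.0000
edge 4: (10,36)→(1.5,34.5)  cross = 10·34.5 − 1.5·36 = 291.0000; (r_i+r_j)·cross = 11.5·291.0000 = 3346.5000
Σcross = 363.7500 → A = |Σcross|/2 = 181.8750 mm²
Σ(r_i+r_j)·cross = 7597.2500 → first moment M = |Σ|/6 = 1266.2083
R_c = M/A = 1266.2083/181.8750 = 6.9620 mm
θ = 161° = 2.809980 rad
V = θ·R_c·A = 2.809980·6.9620·181.8750 = 3558.020 mm³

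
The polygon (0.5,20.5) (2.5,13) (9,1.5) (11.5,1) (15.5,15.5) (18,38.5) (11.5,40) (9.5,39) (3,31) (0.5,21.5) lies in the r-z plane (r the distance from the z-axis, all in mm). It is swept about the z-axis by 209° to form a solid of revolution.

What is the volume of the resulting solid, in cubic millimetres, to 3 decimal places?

Volume = 15466.562 mm³

Profile (r,z), 10 vertices: (0.5,20.5) (2.5,13) (9,1.5) (11.5,1) (15.5,15.5) (18,38.5) (11.5,40) (9.5,39) (3,31) (0.5,21.5)
edge 0: (0.5,20.5)→(2.5,13)  cross = 0.5·13 − 2.5·20.5 = -44.7500; (r_i+r_j)·cross = 3·-44.7500 = -134.2500
edge 1: (2.5,13)→(9,1.5)  cross = 2.5·1.5 − 9·13 = -113.2500; (r_i+r_j)·cross = 11.5·-113.2500 = -1302.3750
edge 2: (9,1.5)→(11.5,1)  cross = 9·1 − 11.5·1.5 = -8.2500; (r_i+r_j)·cross = 20.5·-8.2500 = -169.1250
edge 3: (11.5,1)→(15.5,15.5)  cross = 11.5·15.5 − 15.5·1 = 162.7500; (r_i+r_j)·cross = 27·162.7500 = 4394.2500
edge 4: (15.5,15.5)→(18,38.5)  cross = 15.5·38.5 − 18·15.5 = 317.7500; (r_i+r_j)·cross = 33.5·317.7500 = 10644.6250
edge 5: (18,38.5)→(11.5,40)  cross = 18·40 − 11.5·38.5 = 277.2500; (r_i+r_j)·cross = 29.5·277.2500 = 8178.8750
edge 6: (11.5,40)→(9.5,39)  cross = 11.5·39 − 9.5·40 = 68.5000; (r_i+r_j)·cross = 21·68.5000 = 1438.5000
edge 7: (9.5,39)→(3,31)  cross = 9.5·31 − 3·39 = 177.5000; (r_i+r_j)·cross = 12.5·177.5000 = 2218.7500
edge 8: (3,31)→(0.5,21.5)  cross = 3·21.5 − 0.5·31 = 49.0000; (r_i+r_j)·cross = 3.5·49.0000 = 171.5000
edge 9: (0.5,21.5)→(0.5,20.5)  cross = 0.5·20.5 − 0.5·21.5 = -0.5000; (r_i+r_j)·cross = 1·-0.5000 = -0.5000
Σcross = 886.0000 → A = |Σcross|/2 = 443.0000 mm²
Σ(r_i+r_j)·cross = 25440.2500 → first moment M = |Σ|/6 = 4240.0417
R_c = M/A = 4240.0417/443.0000 = 9.5712 mm
θ = 209° = 3.647738 rad
V = θ·R_c·A = 3.647738·9.5712·443.0000 = 15466.562 mm³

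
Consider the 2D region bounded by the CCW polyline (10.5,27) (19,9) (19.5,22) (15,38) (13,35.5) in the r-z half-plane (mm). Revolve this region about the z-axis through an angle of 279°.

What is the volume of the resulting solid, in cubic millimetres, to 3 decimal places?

Profile (r,z), 5 vertices: (10.5,27) (19,9) (19.5,22) (15,38) (13,35.5)
edge 0: (10.5,27)→(19,9)  cross = 10.5·9 − 19·27 = -418.5000; (r_i+r_j)·cross = 29.5·-418.5000 = -12345.7500
edge 1: (19,9)→(19.5,22)  cross = 19·22 − 19.5·9 = 242.5000; (r_i+r_j)·cross = 38.5·242.5000 = 9336.2500
edge 2: (19.5,22)→(15,38)  cross = 19.5·38 − 15·22 = 411.0000; (r_i+r_j)·cross = 34.5·411.0000 = 14179.5000
edge 3: (15,38)→(13,35.5)  cross = 15·35.5 − 13·38 = 38.5000; (r_i+r_j)·cross = 28·38.5000 = 1078.0000
edge 4: (13,35.5)→(10.5,27)  cross = 13·27 − 10.5·35.5 = -21.7500; (r_i+r_j)·cross = 23.5·-21.7500 = -511.1250
Σcross = 251.7500 → A = |Σcross|/2 = 125.8750 mm²
Σ(r_i+r_j)·cross = 11736.8750 → first moment M = |Σ|/6 = 1956.1458
R_c = M/A = 1956.1458/125.8750 = 15.5404 mm
θ = 279° = 4.869469 rad
V = θ·R_c·A = 4.869469·15.5404·125.8750 = 9525.391 mm³

Volume = 9525.391 mm³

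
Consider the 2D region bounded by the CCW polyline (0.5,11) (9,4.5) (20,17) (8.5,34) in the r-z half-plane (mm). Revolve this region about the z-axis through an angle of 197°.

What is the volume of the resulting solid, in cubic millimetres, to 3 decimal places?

Profile (r,z), 4 vertices: (0.5,11) (9,4.5) (20,17) (8.5,34)
edge 0: (0.5,11)→(9,4.5)  cross = 0.5·4.5 − 9·11 = -96.7500; (r_i+r_j)·cross = 9.5·-96.7500 = -919.1250
edge 1: (9,4.5)→(20,17)  cross = 9·17 − 20·4.5 = 63.0000; (r_i+r_j)·cross = 29·63.0000 = 1827.0000
edge 2: (20,17)→(8.5,34)  cross = 20·34 − 8.5·17 = 535.5000; (r_i+r_j)·cross = 28.5·535.5000 = 15261.7500
edge 3: (8.5,34)→(0.5,11)  cross = 8.5·11 − 0.5·34 = 76.5000; (r_i+r_j)·cross = 9·76.5000 = 688.5000
Σcross = 578.2500 → A = |Σcross|/2 = 289.1250 mm²
Σ(r_i+r_j)·cross = 16858.1250 → first moment M = |Σ|/6 = 2809.6875
R_c = M/A = 2809.6875/289.1250 = 9.7179 mm
θ = 197° = 3.438299 rad
V = θ·R_c·A = 3.438299·9.7179·289.1250 = 9660.545 mm³

Volume = 9660.545 mm³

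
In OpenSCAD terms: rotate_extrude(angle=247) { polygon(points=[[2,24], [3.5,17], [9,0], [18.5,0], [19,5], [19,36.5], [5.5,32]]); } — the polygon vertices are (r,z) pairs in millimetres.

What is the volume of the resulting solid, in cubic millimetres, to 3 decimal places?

Profile (r,z), 7 vertices: (2,24) (3.5,17) (9,0) (18.5,0) (19,5) (19,36.5) (5.5,32)
edge 0: (2,24)→(3.5,17)  cross = 2·17 − 3.5·24 = -50.0000; (r_i+r_j)·cross = 5.5·-50.0000 = -275.0000
edge 1: (3.5,17)→(9,0)  cross = 3.5·0 − 9·17 = -153.0000; (r_i+r_j)·cross = 12.5·-153.0000 = -1912.5000
edge 2: (9,0)→(18.5,0)  cross = 9·0 − 18.5·0 = 0.0000; (r_i+r_j)·cross = 27.5·0.0000 = 0.0000
edge 3: (18.5,0)→(19,5)  cross = 18.5·5 − 19·0 = 92.5000; (r_i+r_j)·cross = 37.5·92.5000 = 3468.7500
edge 4: (19,5)→(19,36.5)  cross = 19·36.5 − 19·5 = 598.5000; (r_i+r_j)·cross = 38·598.5000 = 22743.0000
edge 5: (19,36.5)→(5.5,32)  cross = 19·32 − 5.5·36.5 = 407.2500; (r_i+r_j)·cross = 24.5·407.2500 = 9977.6250
edge 6: (5.5,32)→(2,24)  cross = 5.5·24 − 2·32 = 68.0000; (r_i+r_j)·cross = 7.5·68.0000 = 510.0000
Σcross = 963.2500 → A = |Σcross|/2 = 481.6250 mm²
Σ(r_i+r_j)·cross = 34511.8750 → first moment M = |Σ|/6 = 5751.9792
R_c = M/A = 5751.9792/481.6250 = 11.9429 mm
θ = 247° = 4.310963 rad
V = θ·R_c·A = 4.310963·11.9429·481.6250 = 24796.571 mm³

Volume = 24796.571 mm³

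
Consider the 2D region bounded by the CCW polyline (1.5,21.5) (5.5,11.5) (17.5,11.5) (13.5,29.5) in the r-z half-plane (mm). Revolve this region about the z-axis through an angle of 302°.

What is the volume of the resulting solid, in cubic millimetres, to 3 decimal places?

Profile (r,z), 4 vertices: (1.5,21.5) (5.5,11.5) (17.5,11.5) (13.5,29.5)
edge 0: (1.5,21.5)→(5.5,11.5)  cross = 1.5·11.5 − 5.5·21.5 = -101.0000; (r_i+r_j)·cross = 7·-101.0000 = -707.0000
edge 1: (5.5,11.5)→(17.5,11.5)  cross = 5.5·11.5 − 17.5·11.5 = -138.0000; (r_i+r_j)·cross = 23·-138.0000 = -3174.0000
edge 2: (17.5,11.5)→(13.5,29.5)  cross = 17.5·29.5 − 13.5·11.5 = 361.0000; (r_i+r_j)·cross = 31·361.0000 = 11191.0000
edge 3: (13.5,29.5)→(1.5,21.5)  cross = 13.5·21.5 − 1.5·29.5 = 246.0000; (r_i+r_j)·cross = 15·246.0000 = 3690.0000
Σcross = 368.0000 → A = |Σcross|/2 = 184.0000 mm²
Σ(r_i+r_j)·cross = 11000.0000 → first moment M = |Σ|/6 = 1833.3333
R_c = M/A = 1833.3333/184.0000 = 9.9638 mm
θ = 302° = 5.270894 rad
V = θ·R_c·A = 5.270894·9.9638·184.0000 = 9663.306 mm³

Volume = 9663.306 mm³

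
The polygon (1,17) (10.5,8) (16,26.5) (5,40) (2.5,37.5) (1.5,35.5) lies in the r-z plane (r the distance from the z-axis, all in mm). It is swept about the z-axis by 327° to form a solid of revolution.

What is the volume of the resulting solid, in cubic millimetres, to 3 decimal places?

Volume = 12783.831 mm³

Profile (r,z), 6 vertices: (1,17) (10.5,8) (16,26.5) (5,40) (2.5,37.5) (1.5,35.5)
edge 0: (1,17)→(10.5,8)  cross = 1·8 − 10.5·17 = -170.5000; (r_i+r_j)·cross = 11.5·-170.5000 = -1960.7500
edge 1: (10.5,8)→(16,26.5)  cross = 10.5·26.5 − 16·8 = 150.2500; (r_i+r_j)·cross = 26.5·150.2500 = 3981.6250
edge 2: (16,26.5)→(5,40)  cross = 16·40 − 5·26.5 = 507.5000; (r_i+r_j)·cross = 21·507.5000 = 10657.5000
edge 3: (5,40)→(2.5,37.5)  cross = 5·37.5 − 2.5·40 = 87.5000; (r_i+r_j)·cross = 7.5·87.5000 = 656.2500
edge 4: (2.5,37.5)→(1.5,35.5)  cross = 2.5·35.5 − 1.5·37.5 = 32.5000; (r_i+r_j)·cross = 4·32.5000 = 130.0000
edge 5: (1.5,35.5)→(1,17)  cross = 1.5·17 − 1·35.5 = -10.0000; (r_i+r_j)·cross = 2.5·-10.0000 = -25.0000
Σcross = 597.2500 → A = |Σcross|/2 = 298.6250 mm²
Σ(r_i+r_j)·cross = 13439.6250 → first moment M = |Σ|/6 = 2239.9375
R_c = M/A = 2239.9375/298.6250 = 7.5008 mm
θ = 327° = 5.707227 rad
V = θ·R_c·A = 5.707227·7.5008·298.6250 = 12783.831 mm³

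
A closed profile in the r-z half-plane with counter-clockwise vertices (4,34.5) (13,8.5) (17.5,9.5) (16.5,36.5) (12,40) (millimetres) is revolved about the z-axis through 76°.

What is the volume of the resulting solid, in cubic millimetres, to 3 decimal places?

Profile (r,z), 5 vertices: (4,34.5) (13,8.5) (17.5,9.5) (16.5,36.5) (12,40)
edge 0: (4,34.5)→(13,8.5)  cross = 4·8.5 − 13·34.5 = -414.5000; (r_i+r_j)·cross = 17·-414.5000 = -7046.5000
edge 1: (13,8.5)→(17.5,9.5)  cross = 13·9.5 − 17.5·8.5 = -25.2500; (r_i+r_j)·cross = 30.5·-25.2500 = -770.1250
edge 2: (17.5,9.5)→(16.5,36.5)  cross = 17.5·36.5 − 16.5·9.5 = 482.0000; (r_i+r_j)·cross = 34·482.0000 = 16388.0000
edge 3: (16.5,36.5)→(12,40)  cross = 16.5·40 − 12·36.5 = 222.0000; (r_i+r_j)·cross = 28.5·222.0000 = 6327.0000
edge 4: (12,40)→(4,34.5)  cross = 12·34.5 − 4·40 = 254.0000; (r_i+r_j)·cross = 16·254.0000 = 4064.0000
Σcross = 518.2500 → A = |Σcross|/2 = 259.1250 mm²
Σ(r_i+r_j)·cross = 18962.3750 → first moment M = |Σ|/6 = 3160.3958
R_c = M/A = 3160.3958/259.1250 = 12.1964 mm
θ = 76° = 1.326450 rad
V = θ·R_c·A = 1.326450·12.1964·259.1250 = 4192.108 mm³

Volume = 4192.108 mm³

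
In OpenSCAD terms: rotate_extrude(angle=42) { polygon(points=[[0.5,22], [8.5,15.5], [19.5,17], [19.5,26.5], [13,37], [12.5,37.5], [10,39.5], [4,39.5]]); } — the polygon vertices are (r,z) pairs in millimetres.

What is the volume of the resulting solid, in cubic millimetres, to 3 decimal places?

Volume = 2490.070 mm³

Profile (r,z), 8 vertices: (0.5,22) (8.5,15.5) (19.5,17) (19.5,26.5) (13,37) (12.5,37.5) (10,39.5) (4,39.5)
edge 0: (0.5,22)→(8.5,15.5)  cross = 0.5·15.5 − 8.5·22 = -179.2500; (r_i+r_j)·cross = 9·-179.2500 = -1613.2500
edge 1: (8.5,15.5)→(19.5,17)  cross = 8.5·17 − 19.5·15.5 = -157.7500; (r_i+r_j)·cross = 28·-157.7500 = -4417.0000
edge 2: (19.5,17)→(19.5,26.5)  cross = 19.5·26.5 − 19.5·17 = 185.2500; (r_i+r_j)·cross = 39·185.2500 = 7224.7500
edge 3: (19.5,26.5)→(13,37)  cross = 19.5·37 − 13·26.5 = 377.0000; (r_i+r_j)·cross = 32.5·377.0000 = 12252.5000
edge 4: (13,37)→(12.5,37.5)  cross = 13·37.5 − 12.5·37 = 25.0000; (r_i+r_j)·cross = 25.5·25.0000 = 637.5000
edge 5: (12.5,37.5)→(10,39.5)  cross = 12.5·39.5 − 10·37.5 = 118.7500; (r_i+r_j)·cross = 22.5·118.7500 = 2671.8750
edge 6: (10,39.5)→(4,39.5)  cross = 10·39.5 − 4·39.5 = 237.0000; (r_i+r_j)·cross = 14·237.0000 = 3318.0000
edge 7: (4,39.5)→(0.5,22)  cross = 4·22 − 0.5·39.5 = 68.2500; (r_i+r_j)·cross = 4.5·68.2500 = 307.1250
Σcross = 674.2500 → A = |Σcross|/2 = 337.1250 mm²
Σ(r_i+r_j)·cross = 20381.5000 → first moment M = |Σ|/6 = 3396.9167
R_c = M/A = 3396.9167/337.1250 = 10.0761 mm
θ = 42° = 0.733038 rad
V = θ·R_c·A = 0.733038·10.0761·337.1250 = 2490.070 mm³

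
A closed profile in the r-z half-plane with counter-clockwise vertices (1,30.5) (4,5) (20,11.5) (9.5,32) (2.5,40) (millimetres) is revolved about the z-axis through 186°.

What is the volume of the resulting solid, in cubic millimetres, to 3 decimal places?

Volume = 9470.034 mm³

Profile (r,z), 5 vertices: (1,30.5) (4,5) (20,11.5) (9.5,32) (2.5,40)
edge 0: (1,30.5)→(4,5)  cross = 1·5 − 4·30.5 = -117.0000; (r_i+r_j)·cross = 5·-117.0000 = -585.0000
edge 1: (4,5)→(20,11.5)  cross = 4·11.5 − 20·5 = -54.0000; (r_i+r_j)·cross = 24·-54.0000 = -1296.0000
edge 2: (20,11.5)→(9.5,32)  cross = 20·32 − 9.5·11.5 = 530.7500; (r_i+r_j)·cross = 29.5·530.7500 = 15657.1250
edge 3: (9.5,32)→(2.5,40)  cross = 9.5·40 − 2.5·32 = 300.0000; (r_i+r_j)·cross = 12·300.0000 = 3600.0000
edge 4: (2.5,40)→(1,30.5)  cross = 2.5·30.5 − 1·40 = 36.2500; (r_i+r_j)·cross = 3.5·36.2500 = 126.8750
Σcross = 696.0000 → A = |Σcross|/2 = 348.0000 mm²
Σ(r_i+r_j)·cross = 17503.0000 → first moment M = |Σ|/6 = 2917.1667
R_c = M/A = 2917.1667/348.0000 = 8.3827 mm
θ = 186° = 3.246312 rad
V = θ·R_c·A = 3.246312·8.3827·348.0000 = 9470.034 mm³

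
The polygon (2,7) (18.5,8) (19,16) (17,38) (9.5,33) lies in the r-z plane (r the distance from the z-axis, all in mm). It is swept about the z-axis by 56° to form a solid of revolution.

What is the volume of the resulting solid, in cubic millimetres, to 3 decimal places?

Profile (r,z), 5 vertices: (2,7) (18.5,8) (19,16) (17,38) (9.5,33)
edge 0: (2,7)→(18.5,8)  cross = 2·8 − 18.5·7 = -113.5000; (r_i+r_j)·cross = 20.5·-113.5000 = -2326.7500
edge 1: (18.5,8)→(19,16)  cross = 18.5·16 − 19·8 = 144.0000; (r_i+r_j)·cross = 37.5·144.0000 = 5400.0000
edge 2: (19,16)→(17,38)  cross = 19·38 − 17·16 = 450.0000; (r_i+r_j)·cross = 36·450.0000 = 16200.0000
edge 3: (17,38)→(9.5,33)  cross = 17·33 − 9.5·38 = 200.0000; (r_i+r_j)·cross = 26.5·200.0000 = 5300.0000
edge 4: (9.5,33)→(2,7)  cross = 9.5·7 − 2·33 = 0.5000; (r_i+r_j)·cross = 11.5·0.5000 = 5.7500
Σcross = 681.0000 → A = |Σcross|/2 = 340.5000 mm²
Σ(r_i+r_j)·cross = 24579.0000 → first moment M = |Σ|/6 = 4096.5000
R_c = M/A = 4096.5000/340.5000 = 12.0308 mm
θ = 56° = 0.977384 rad
V = θ·R_c·A = 0.977384·12.0308·340.5000 = 4003.855 mm³

Volume = 4003.855 mm³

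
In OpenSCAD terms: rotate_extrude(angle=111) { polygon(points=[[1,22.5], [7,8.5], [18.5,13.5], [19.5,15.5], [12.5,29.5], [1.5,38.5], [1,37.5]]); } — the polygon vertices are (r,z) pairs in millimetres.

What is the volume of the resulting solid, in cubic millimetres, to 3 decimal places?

Profile (r,z), 7 vertices: (1,22.5) (7,8.5) (18.5,13.5) (19.5,15.5) (12.5,29.5) (1.5,38.5) (1,37.5)
edge 0: (1,22.5)→(7,8.5)  cross = 1·8.5 − 7·22.5 = -149.0000; (r_i+r_j)·cross = 8·-149.0000 = -1192.0000
edge 1: (7,8.5)→(18.5,13.5)  cross = 7·13.5 − 18.5·8.5 = -62.7500; (r_i+r_j)·cross = 25.5·-62.7500 = -1600.1250
edge 2: (18.5,13.5)→(19.5,15.5)  cross = 18.5·15.5 − 19.5·13.5 = 23.5000; (r_i+r_j)·cross = 38·23.5000 = 893.0000
edge 3: (19.5,15.5)→(12.5,29.5)  cross = 19.5·29.5 − 12.5·15.5 = 381.5000; (r_i+r_j)·cross = 32·381.5000 = 12208.0000
edge 4: (12.5,29.5)→(1.5,38.5)  cross = 12.5·38.5 − 1.5·29.5 = 437.0000; (r_i+r_j)·cross = 14·437.0000 = 6118.0000
edge 5: (1.5,38.5)→(1,37.5)  cross = 1.5·37.5 − 1·38.5 = 17.7500; (r_i+r_j)·cross = 2.5·17.7500 = 44.3750
edge 6: (1,37.5)→(1,22.5)  cross = 1·22.5 − 1·37.5 = -15.0000; (r_i+r_j)·cross = 2·-15.0000 = -30.0000
Σcross = 633.0000 → A = |Σcross|/2 = 316.5000 mm²
Σ(r_i+r_j)·cross = 16441.2500 → first moment M = |Σ|/6 = 2740.2083
R_c = M/A = 2740.2083/316.5000 = 8.6578 mm
θ = 111° = 1.937315 rad
V = θ·R_c·A = 1.937315·8.6578·316.5000 = 5308.648 mm³

Volume = 5308.648 mm³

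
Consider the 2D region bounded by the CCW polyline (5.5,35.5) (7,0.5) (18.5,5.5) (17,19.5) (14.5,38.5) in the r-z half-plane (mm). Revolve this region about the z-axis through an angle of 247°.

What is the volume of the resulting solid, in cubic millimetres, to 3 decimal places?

Profile (r,z), 5 vertices: (5.5,35.5) (7,0.5) (18.5,5.5) (17,19.5) (14.5,38.5)
edge 0: (5.5,35.5)→(7,0.5)  cross = 5.5·0.5 − 7·35.5 = -245.7500; (r_i+r_j)·cross = 12.5·-245.7500 = -3071.8750
edge 1: (7,0.5)→(18.5,5.5)  cross = 7·5.5 − 18.5·0.5 = 29.2500; (r_i+r_j)·cross = 25.5·29.2500 = 745.8750
edge 2: (18.5,5.5)→(17,19.5)  cross = 18.5·19.5 − 17·5.5 = 267.2500; (r_i+r_j)·cross = 35.5·267.2500 = 9487.3750
edge 3: (17,19.5)→(14.5,38.5)  cross = 17·38.5 − 14.5·19.5 = 371.7500; (r_i+r_j)·cross = 31.5·371.7500 = 11710.1250
edge 4: (14.5,38.5)→(5.5,35.5)  cross = 14.5·35.5 − 5.5·38.5 = 303.0000; (r_i+r_j)·cross = 20·303.0000 = 6060.0000
Σcross = 725.5000 → A = |Σcross|/2 = 362.7500 mm²
Σ(r_i+r_j)·cross = 24931.5000 → first moment M = |Σ|/6 = 4155.2500
R_c = M/A = 4155.2500/362.7500 = 11.4549 mm
θ = 247° = 4.310963 rad
V = θ·R_c·A = 4.310963·11.4549·362.7500 = 17913.130 mm³

Volume = 17913.130 mm³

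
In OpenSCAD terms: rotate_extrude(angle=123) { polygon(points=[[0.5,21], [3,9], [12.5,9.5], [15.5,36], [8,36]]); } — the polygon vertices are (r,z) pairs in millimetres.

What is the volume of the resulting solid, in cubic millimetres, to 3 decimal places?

Volume = 5220.282 mm³

Profile (r,z), 5 vertices: (0.5,21) (3,9) (12.5,9.5) (15.5,36) (8,36)
edge 0: (0.5,21)→(3,9)  cross = 0.5·9 − 3·21 = -58.5000; (r_i+r_j)·cross = 3.5·-58.5000 = -204.7500
edge 1: (3,9)→(12.5,9.5)  cross = 3·9.5 − 12.5·9 = -84.0000; (r_i+r_j)·cross = 15.5·-84.0000 = -1302.0000
edge 2: (12.5,9.5)→(15.5,36)  cross = 12.5·36 − 15.5·9.5 = 302.7500; (r_i+r_j)·cross = 28·302.7500 = 8477.0000
edge 3: (15.5,36)→(8,36)  cross = 15.5·36 − 8·36 = 270.0000; (r_i+r_j)·cross = 23.5·270.0000 = 6345.0000
edge 4: (8,36)→(0.5,21)  cross = 8·21 − 0.5·36 = 150.0000; (r_i+r_j)·cross = 8.5·150.0000 = 1275.0000
Σcross = 580.2500 → A = |Σcross|/2 = 290.1250 mm²
Σ(r_i+r_j)·cross = 14590.2500 → first moment M = |Σ|/6 = 2431.7083
R_c = M/A = 2431.7083/290.1250 = 8.3816 mm
θ = 123° = 2.146755 rad
V = θ·R_c·A = 2.146755·8.3816·290.1250 = 5220.282 mm³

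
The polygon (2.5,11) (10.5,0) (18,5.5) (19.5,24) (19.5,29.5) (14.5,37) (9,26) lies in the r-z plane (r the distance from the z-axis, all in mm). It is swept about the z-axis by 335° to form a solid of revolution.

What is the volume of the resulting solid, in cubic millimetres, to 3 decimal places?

Volume = 27205.163 mm³

Profile (r,z), 7 vertices: (2.5,11) (10.5,0) (18,5.5) (19.5,24) (19.5,29.5) (14.5,37) (9,26)
edge 0: (2.5,11)→(10.5,0)  cross = 2.5·0 − 10.5·11 = -115.5000; (r_i+r_j)·cross = 13·-115.5000 = -1501.5000
edge 1: (10.5,0)→(18,5.5)  cross = 10.5·5.5 − 18·0 = 57.7500; (r_i+r_j)·cross = 28.5·57.7500 = 1645.8750
edge 2: (18,5.5)→(19.5,24)  cross = 18·24 − 19.5·5.5 = 324.7500; (r_i+r_j)·cross = 37.5·324.7500 = 12178.1250
edge 3: (19.5,24)→(19.5,29.5)  cross = 19.5·29.5 − 19.5·24 = 107.2500; (r_i+r_j)·cross = 39·107.2500 = 4182.7500
edge 4: (19.5,29.5)→(14.5,37)  cross = 19.5·37 − 14.5·29.5 = 293.7500; (r_i+r_j)·cross = 34·293.7500 = 9987.5000
edge 5: (14.5,37)→(9,26)  cross = 14.5·26 − 9·37 = 44.0000; (r_i+r_j)·cross = 23.5·44.0000 = 1034.0000
edge 6: (9,26)→(2.5,11)  cross = 9·11 − 2.5·26 = 34.0000; (r_i+r_j)·cross = 11.5·34.0000 = 391.0000
Σcross = 746.0000 → A = |Σcross|/2 = 373.0000 mm²
Σ(r_i+r_j)·cross = 27917.7500 → first moment M = |Σ|/6 = 4652.9583
R_c = M/A = 4652.9583/373.0000 = 12.4744 mm
θ = 335° = 5.846853 rad
V = θ·R_c·A = 5.846853·12.4744·373.0000 = 27205.163 mm³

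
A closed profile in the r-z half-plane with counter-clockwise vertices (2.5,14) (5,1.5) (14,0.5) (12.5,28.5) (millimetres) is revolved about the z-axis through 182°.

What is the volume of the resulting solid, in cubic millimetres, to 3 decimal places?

Volume = 5884.862 mm³

Profile (r,z), 4 vertices: (2.5,14) (5,1.5) (14,0.5) (12.5,28.5)
edge 0: (2.5,14)→(5,1.5)  cross = 2.5·1.5 − 5·14 = -66.2500; (r_i+r_j)·cross = 7.5·-66.2500 = -496.8750
edge 1: (5,1.5)→(14,0.5)  cross = 5·0.5 − 14·1.5 = -18.5000; (r_i+r_j)·cross = 19·-18.5000 = -351.5000
edge 2: (14,0.5)→(12.5,28.5)  cross = 14·28.5 − 12.5·0.5 = 392.7500; (r_i+r_j)·cross = 26.5·392.7500 = 10407.8750
edge 3: (12.5,28.5)→(2.5,14)  cross = 12.5·14 − 2.5·28.5 = 103.7500; (r_i+r_j)·cross = 15·103.7500 = 1556.2500
Σcross = 411.7500 → A = |Σcross|/2 = 205.8750 mm²
Σ(r_i+r_j)·cross = 11115.7500 → first moment M = |Σ|/6 = 1852.6250
R_c = M/A = 1852.6250/205.8750 = 8.9988 mm
θ = 182° = 3.176499 rad
V = θ·R_c·A = 3.176499·8.9988·205.8750 = 5884.862 mm³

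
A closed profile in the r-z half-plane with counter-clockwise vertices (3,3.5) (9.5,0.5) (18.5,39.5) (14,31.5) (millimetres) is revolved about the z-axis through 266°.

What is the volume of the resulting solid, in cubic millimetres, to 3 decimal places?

Volume = 7772.059 mm³

Profile (r,z), 4 vertices: (3,3.5) (9.5,0.5) (18.5,39.5) (14,31.5)
edge 0: (3,3.5)→(9.5,0.5)  cross = 3·0.5 − 9.5·3.5 = -31.7500; (r_i+r_j)·cross = 12.5·-31.7500 = -396.8750
edge 1: (9.5,0.5)→(18.5,39.5)  cross = 9.5·39.5 − 18.5·0.5 = 366.0000; (r_i+r_j)·cross = 28·366.0000 = 10248.0000
edge 2: (18.5,39.5)→(14,31.5)  cross = 18.5·31.5 − 14·39.5 = 29.7500; (r_i+r_j)·cross = 32.5·29.7500 = 966.8750
edge 3: (14,31.5)→(3,3.5)  cross = 14·3.5 − 3·31.5 = -45.5000; (r_i+r_j)·cross = 17·-45.5000 = -773.5000
Σcross = 318.5000 → A = |Σcross|/2 = 159.2500 mm²
Σ(r_i+r_j)·cross = 10044.5000 → first moment M = |Σ|/6 = 1674.0833
R_c = M/A = 1674.0833/159.2500 = 10.5123 mm
θ = 266° = 4.642576 rad
V = θ·R_c·A = 4.642576·10.5123·159.2500 = 7772.059 mm³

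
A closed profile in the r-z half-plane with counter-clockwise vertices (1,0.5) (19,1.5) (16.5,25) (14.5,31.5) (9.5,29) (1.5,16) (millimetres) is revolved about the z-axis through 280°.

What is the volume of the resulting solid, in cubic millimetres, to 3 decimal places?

Volume = 20169.956 mm³

Profile (r,z), 6 vertices: (1,0.5) (19,1.5) (16.5,25) (14.5,31.5) (9.5,29) (1.5,16)
edge 0: (1,0.5)→(19,1.5)  cross = 1·1.5 − 19·0.5 = -8.0000; (r_i+r_j)·cross = 20·-8.0000 = -160.0000
edge 1: (19,1.5)→(16.5,25)  cross = 19·25 − 16.5·1.5 = 450.2500; (r_i+r_j)·cross = 35.5·450.2500 = 15983.8750
edge 2: (16.5,25)→(14.5,31.5)  cross = 16.5·31.5 − 14.5·25 = 157.2500; (r_i+r_j)·cross = 31·157.2500 = 4874.7500
edge 3: (14.5,31.5)→(9.5,29)  cross = 14.5·29 − 9.5·31.5 = 121.2500; (r_i+r_j)·cross = 24·121.2500 = 2910.0000
edge 4: (9.5,29)→(1.5,16)  cross = 9.5·16 − 1.5·29 = 108.5000; (r_i+r_j)·cross = 11·108.5000 = 1193.5000
edge 5: (1.5,16)→(1,0.5)  cross = 1.5·0.5 − 1·16 = -15.2500; (r_i+r_j)·cross = 2.5·-15.2500 = -38.1250
Σcross = 814.0000 → A = |Σcross|/2 = 407.0000 mm²
Σ(r_i+r_j)·cross = 24764.0000 → first moment M = |Σ|/6 = 4127.3333
R_c = M/A = 4127.3333/407.0000 = 10.1409 mm
θ = 280° = 4.886922 rad
V = θ·R_c·A = 4.886922·10.1409·407.0000 = 20169.956 mm³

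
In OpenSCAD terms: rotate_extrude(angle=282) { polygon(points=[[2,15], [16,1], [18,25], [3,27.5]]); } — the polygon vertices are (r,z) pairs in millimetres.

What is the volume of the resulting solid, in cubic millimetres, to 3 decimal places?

Profile (r,z), 4 vertices: (2,15) (16,1) (18,25) (3,27.5)
edge 0: (2,15)→(16,1)  cross = 2·1 − 16·15 = -238.0000; (r_i+r_j)·cross = 18·-238.0000 = -4284.0000
edge 1: (16,1)→(18,25)  cross = 16·25 − 18·1 = 382.0000; (r_i+r_j)·cross = 34·382.0000 = 12988.0000
edge 2: (18,25)→(3,27.5)  cross = 18·27.5 − 3·25 = 420.0000; (r_i+r_j)·cross = 21·420.0000 = 8820.0000
edge 3: (3,27.5)→(2,15)  cross = 3·15 − 2·27.5 = -10.0000; (r_i+r_j)·cross = 5·-10.0000 = -50.0000
Σcross = 554.0000 → A = |Σcross|/2 = 277.0000 mm²
Σ(r_i+r_j)·cross = 17474.0000 → first moment M = |Σ|/6 = 2912.3333
R_c = M/A = 2912.3333/277.0000 = 10.5138 mm
θ = 282° = 4.921828 rad
V = θ·R_c·A = 4.921828·10.5138·277.0000 = 14334.005 mm³

Volume = 14334.005 mm³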